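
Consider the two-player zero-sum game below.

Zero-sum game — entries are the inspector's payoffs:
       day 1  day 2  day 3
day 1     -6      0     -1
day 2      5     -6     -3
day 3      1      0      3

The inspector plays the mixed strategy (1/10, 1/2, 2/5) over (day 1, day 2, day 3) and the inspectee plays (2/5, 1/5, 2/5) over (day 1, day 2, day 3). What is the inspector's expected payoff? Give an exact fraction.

4/25

Against (2/5, 1/5, 2/5), each row's expected payoff is day 1: -14/5; day 2: -2/5; day 3: 8/5.
Taking the (1/10, 1/2, 2/5)-weighted average: (1/10)·(-14/5) + (1/2)·(-2/5) + (2/5)·(8/5) = 4/25.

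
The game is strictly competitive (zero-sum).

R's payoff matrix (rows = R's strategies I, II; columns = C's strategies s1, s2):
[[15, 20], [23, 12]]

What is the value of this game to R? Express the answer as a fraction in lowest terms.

Row minima are 15 and 12, so R's maximin is 15; column maxima are 23 and 20, so C's minimax is 20. These differ, so the equilibrium is in mixed strategies.
Let R play I with probability p. C is indifferent when 15p + 23(1−p) = 20p + 12(1−p), giving p = 11/16.
Let C play s1 with probability q. R is indifferent when 15q + 20(1−q) = 23q + 12(1−q), giving q = 1/2.
The value is 15·(1/2) + (20)·(1/2) = 35/2.

35/2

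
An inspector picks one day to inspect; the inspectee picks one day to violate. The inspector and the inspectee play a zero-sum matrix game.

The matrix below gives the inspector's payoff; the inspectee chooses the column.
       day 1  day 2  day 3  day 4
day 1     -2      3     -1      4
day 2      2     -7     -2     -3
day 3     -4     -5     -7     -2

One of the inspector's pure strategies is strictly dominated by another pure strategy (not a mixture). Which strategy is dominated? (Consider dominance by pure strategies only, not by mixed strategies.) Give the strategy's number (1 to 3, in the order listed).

3

Compare day 3 with day 1: -2 > -4, 3 > -5, -1 > -7, 4 > -2.
So day 1 strictly dominates day 3 for the inspector; day 3 is strictly dominated.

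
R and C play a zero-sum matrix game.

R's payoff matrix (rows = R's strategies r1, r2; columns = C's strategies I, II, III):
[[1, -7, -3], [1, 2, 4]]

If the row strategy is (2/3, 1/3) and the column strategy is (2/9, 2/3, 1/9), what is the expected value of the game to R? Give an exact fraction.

Against (2/9, 2/3, 1/9), each row's expected payoff is r1: -43/9; r2: 2.
Taking the (2/3, 1/3)-weighted average: (2/3)·(-43/9) + (1/3)·(2) = -68/27.

-68/27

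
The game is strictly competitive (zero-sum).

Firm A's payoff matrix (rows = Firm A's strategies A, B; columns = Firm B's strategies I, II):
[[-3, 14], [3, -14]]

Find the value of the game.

Row minima are -3 and -14, so Firm A's maximin is -3; column maxima are 3 and 14, so Firm B's minimax is 3. These differ, so the equilibrium is in mixed strategies.
Let Firm A play A with probability p. Firm B is indifferent when −3p + 3(1−p) = 14p − 14(1−p), giving p = 1/2.
Let Firm B play I with probability q. Firm A is indifferent when −3q + 14(1−q) = 3q − 14(1−q), giving q = 14/17.
The value is -3·(14/17) + (14)·(3/17) = 0.

0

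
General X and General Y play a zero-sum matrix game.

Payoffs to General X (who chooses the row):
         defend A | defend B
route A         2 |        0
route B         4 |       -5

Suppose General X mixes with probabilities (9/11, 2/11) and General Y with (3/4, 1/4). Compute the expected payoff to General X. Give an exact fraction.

Against (3/4, 1/4), each row's expected payoff is route A: 3/2; route B: 7/4.
Taking the (9/11, 2/11)-weighted average: (9/11)·(3/2) + (2/11)·(7/4) = 17/11.

17/11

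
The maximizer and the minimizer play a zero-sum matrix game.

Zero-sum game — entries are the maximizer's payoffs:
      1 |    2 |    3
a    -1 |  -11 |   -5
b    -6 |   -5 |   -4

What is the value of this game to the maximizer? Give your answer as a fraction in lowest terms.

-61/11

Column 3 is strictly dominated by 2 for the minimizer (it gives the maximizer more in every row).
The remaining 2×2 game on (a, b) × (1, 2) has no saddle point. Let the maximizer play a with probability p; indifference gives −p − 6(1−p) = −11p − 5(1−p), so p = 1/11.
Similarly the minimizer's optimal q on 1 is 6/11, and the value is -1·(6/11) + (-11)·(5/11) = -61/11.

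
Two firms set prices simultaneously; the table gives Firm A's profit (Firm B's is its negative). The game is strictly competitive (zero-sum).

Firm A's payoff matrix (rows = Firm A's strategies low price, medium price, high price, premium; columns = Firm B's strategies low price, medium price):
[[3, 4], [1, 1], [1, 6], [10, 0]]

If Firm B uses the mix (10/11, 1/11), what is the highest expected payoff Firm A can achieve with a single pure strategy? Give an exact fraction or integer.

low price: (3)·(10/11) + (4)·(1/11) = 34/11.
medium price: (1)·(10/11) + (1)·(1/11) = 1.
high price: (1)·(10/11) + (6)·(1/11) = 16/11.
premium: (10)·(10/11) + (0)·(1/11) = 100/11.
The best pure response is premium with expected payoff 100/11.

100/11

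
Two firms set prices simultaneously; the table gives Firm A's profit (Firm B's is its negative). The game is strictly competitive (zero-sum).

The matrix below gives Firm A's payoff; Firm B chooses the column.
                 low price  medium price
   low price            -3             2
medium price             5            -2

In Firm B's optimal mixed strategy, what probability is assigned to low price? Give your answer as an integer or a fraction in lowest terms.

Row minima are -3 and -2, so Firm A's maximin is -2; column maxima are 5 and 2, so Firm B's minimax is 2. These differ, so the equilibrium is in mixed strategies.
Let Firm B play low price with probability q. Firm A is indifferent when −3q + 2(1−q) = 5q − 2(1−q), giving q = 1/3.

1/3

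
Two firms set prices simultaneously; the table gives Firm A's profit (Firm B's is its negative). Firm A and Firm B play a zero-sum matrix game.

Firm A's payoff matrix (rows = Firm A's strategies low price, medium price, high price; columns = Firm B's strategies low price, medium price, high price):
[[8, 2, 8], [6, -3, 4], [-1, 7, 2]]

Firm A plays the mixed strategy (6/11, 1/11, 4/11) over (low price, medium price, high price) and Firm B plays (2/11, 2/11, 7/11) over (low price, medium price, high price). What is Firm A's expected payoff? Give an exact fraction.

Against (2/11, 2/11, 7/11), each row's expected payoff is low price: 76/11; medium price: 34/11; high price: 26/11.
Taking the (6/11, 1/11, 4/11)-weighted average: (6/11)·(76/11) + (1/11)·(34/11) + (4/11)·(26/11) = 54/11.

54/11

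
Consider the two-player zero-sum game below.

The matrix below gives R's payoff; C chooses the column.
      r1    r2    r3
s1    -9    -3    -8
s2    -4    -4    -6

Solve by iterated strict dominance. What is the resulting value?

Column r2 is strictly dominated by r3 for C (-8<-3, -6<-4); eliminate r2.
Row s1 is strictly dominated by row s2 (-4>-9, -6>-8); eliminate s1.
Column r1 is strictly dominated by r3 for C (-6<-4); eliminate r1.
Only (s2, r3) remains, with payoff -6.

-6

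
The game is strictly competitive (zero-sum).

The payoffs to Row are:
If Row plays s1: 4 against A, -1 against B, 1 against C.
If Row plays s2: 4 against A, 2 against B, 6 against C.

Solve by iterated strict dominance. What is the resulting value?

2

Column A is strictly dominated by B for Column (-1<4, 2<4); eliminate A.
Column C is strictly dominated by B for Column (-1<1, 2<6); eliminate C.
Row s1 is strictly dominated by row s2 (2>-1); eliminate s1.
Only (s2, B) remains, with payoff 2.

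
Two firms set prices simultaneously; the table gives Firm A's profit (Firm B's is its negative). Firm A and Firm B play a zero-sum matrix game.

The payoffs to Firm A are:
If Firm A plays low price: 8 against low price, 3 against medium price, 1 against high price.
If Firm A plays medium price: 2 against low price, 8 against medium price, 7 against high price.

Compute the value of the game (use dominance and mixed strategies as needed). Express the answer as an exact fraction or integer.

9/2

Column medium price is strictly dominated by high price for Firm B (it gives Firm A more in every row).
The remaining 2×2 game on (low price, medium price) × (low price, high price) has no saddle point. Let Firm A play low price with probability p; indifference gives 8p + 2(1−p) = p + 7(1−p), so p = 5/12.
Similarly Firm B's optimal q on low price is 1/2, and the value is 8·(1/2) + (1)·(1/2) = 9/2.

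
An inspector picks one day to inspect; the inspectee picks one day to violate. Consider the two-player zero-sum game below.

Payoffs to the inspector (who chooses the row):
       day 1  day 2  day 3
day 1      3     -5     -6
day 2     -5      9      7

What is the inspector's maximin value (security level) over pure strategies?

-5

The worst-case payoff for each row is day 1: -6, day 2: -5.
The best of these is -5.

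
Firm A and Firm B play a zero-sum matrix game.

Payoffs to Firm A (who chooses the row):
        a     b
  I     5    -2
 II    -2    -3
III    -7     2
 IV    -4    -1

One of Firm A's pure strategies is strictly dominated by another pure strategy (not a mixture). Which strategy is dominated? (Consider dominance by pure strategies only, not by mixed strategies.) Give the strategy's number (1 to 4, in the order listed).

Compare II with I: 5 > -2, -2 > -3.
So I strictly dominates II for Firm A; II is strictly dominated.

2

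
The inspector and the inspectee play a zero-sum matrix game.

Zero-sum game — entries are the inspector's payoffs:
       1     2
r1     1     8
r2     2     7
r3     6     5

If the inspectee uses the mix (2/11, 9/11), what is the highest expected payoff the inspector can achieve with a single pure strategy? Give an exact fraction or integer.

r1: (1)·(2/11) + (8)·(9/11) = 74/11.
r2: (2)·(2/11) + (7)·(9/11) = 67/11.
r3: (6)·(2/11) + (5)·(9/11) = 57/11.
The best pure response is r1 with expected payoff 74/11.

74/11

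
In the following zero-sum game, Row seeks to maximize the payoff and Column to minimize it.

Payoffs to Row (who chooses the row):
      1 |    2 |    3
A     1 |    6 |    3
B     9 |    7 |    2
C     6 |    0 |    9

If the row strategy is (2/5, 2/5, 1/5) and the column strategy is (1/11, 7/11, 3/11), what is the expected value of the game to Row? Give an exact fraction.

Against (1/11, 7/11, 3/11), each row's expected payoff is A: 52/11; B: 64/11; C: 3.
Taking the (2/5, 2/5, 1/5)-weighted average: (2/5)·(52/11) + (2/5)·(64/11) + (1/5)·(3) = 53/11.

53/11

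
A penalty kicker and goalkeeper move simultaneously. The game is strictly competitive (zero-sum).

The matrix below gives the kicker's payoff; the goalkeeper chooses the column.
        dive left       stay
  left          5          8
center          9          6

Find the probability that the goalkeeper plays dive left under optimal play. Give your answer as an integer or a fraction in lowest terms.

1/3

Row minima are 5 and 6, so the kicker's maximin is 6; column maxima are 9 and 8, so the goalkeeper's minimax is 8. These differ, so the equilibrium is in mixed strategies.
Let the goalkeeper play dive left with probability q. The kicker is indifferent when 5q + 8(1−q) = 9q + 6(1−q), giving q = 1/3.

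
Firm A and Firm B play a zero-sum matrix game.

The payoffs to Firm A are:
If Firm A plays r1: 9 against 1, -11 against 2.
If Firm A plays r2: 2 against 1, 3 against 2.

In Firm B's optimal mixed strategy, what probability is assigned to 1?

Row minima are -11 and 2, so Firm A's maximin is 2; column maxima are 9 and 3, so Firm B's minimax is 3. These differ, so the equilibrium is in mixed strategies.
Let Firm B play 1 with probability q. Firm A is indifferent when 9q − 11(1−q) = 2q + 3(1−q), giving q = 2/3.

2/3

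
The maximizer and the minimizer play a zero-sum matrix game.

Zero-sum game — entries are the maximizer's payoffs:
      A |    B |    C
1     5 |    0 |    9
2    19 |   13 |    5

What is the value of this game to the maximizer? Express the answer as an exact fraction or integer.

Column A is strictly dominated by B for the minimizer (it gives the maximizer more in every row).
The remaining 2×2 game on (1, 2) × (B, C) has no saddle point. Let the maximizer play 1 with probability p; indifference gives 13(1−p) = 9p + 5(1−p), so p = 8/17.
Similarly the minimizer's optimal q on B is 4/17, and the value is 0·(4/17) + (9)·(13/17) = 117/17.

117/17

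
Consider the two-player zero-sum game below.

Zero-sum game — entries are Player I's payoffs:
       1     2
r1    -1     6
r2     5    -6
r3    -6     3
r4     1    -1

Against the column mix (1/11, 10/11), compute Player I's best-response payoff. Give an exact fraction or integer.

59/11

r1: (-1)·(1/11) + (6)·(10/11) = 59/11.
r2: (5)·(1/11) + (-6)·(10/11) = -5.
r3: (-6)·(1/11) + (3)·(10/11) = 24/11.
r4: (1)·(1/11) + (-1)·(10/11) = -9/11.
The best pure response is r1 with expected payoff 59/11.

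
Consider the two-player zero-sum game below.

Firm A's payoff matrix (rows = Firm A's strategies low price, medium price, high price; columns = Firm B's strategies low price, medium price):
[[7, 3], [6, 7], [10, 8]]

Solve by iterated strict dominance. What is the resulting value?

Row medium price is strictly dominated by row high price (10>6, 8>7); eliminate medium price.
Column low price is strictly dominated by medium price for Firm B (3<7, 8<10); eliminate low price.
Row low price is strictly dominated by row high price (8>3); eliminate low price.
Only (high price, medium price) remains, with payoff 8.

8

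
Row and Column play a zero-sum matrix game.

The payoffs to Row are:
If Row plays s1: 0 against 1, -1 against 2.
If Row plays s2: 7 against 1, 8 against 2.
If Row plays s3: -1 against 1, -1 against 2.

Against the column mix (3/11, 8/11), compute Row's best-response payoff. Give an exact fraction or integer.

s1: (0)·(3/11) + (-1)·(8/11) = -8/11.
s2: (7)·(3/11) + (8)·(8/11) = 85/11.
s3: (-1)·(3/11) + (-1)·(8/11) = -1.
The best pure response is s2 with expected payoff 85/11.

85/11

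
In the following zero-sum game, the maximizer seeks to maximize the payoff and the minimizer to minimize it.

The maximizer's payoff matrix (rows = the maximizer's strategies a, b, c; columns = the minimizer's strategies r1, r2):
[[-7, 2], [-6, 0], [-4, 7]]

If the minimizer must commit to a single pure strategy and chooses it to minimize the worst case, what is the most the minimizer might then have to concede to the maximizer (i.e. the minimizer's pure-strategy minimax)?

The worst case (largest entry) in each column is r1: -4, r2: 7.
The best (smallest) of these is -4.

-4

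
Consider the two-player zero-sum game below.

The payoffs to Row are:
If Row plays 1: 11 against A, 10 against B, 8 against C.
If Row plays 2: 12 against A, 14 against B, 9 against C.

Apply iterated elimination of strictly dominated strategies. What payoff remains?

9

Row 1 is strictly dominated by row 2 (12>11, 14>10, 9>8); eliminate 1.
Column B is strictly dominated by A for Column (12<14); eliminate B.
Column A is strictly dominated by C for Column (9<12); eliminate A.
Only (2, C) remains, with payoff 9.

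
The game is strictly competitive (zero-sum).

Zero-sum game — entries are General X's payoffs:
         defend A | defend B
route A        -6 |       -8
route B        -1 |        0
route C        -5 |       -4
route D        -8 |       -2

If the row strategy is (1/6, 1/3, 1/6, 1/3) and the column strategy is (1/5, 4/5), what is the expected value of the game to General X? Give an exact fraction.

-31/10

Against (1/5, 4/5), each row's expected payoff is route A: -38/5; route B: -1/5; route C: -21/5; route D: -16/5.
Taking the (1/6, 1/3, 1/6, 1/3)-weighted average: (1/6)·(-38/5) + (1/3)·(-1/5) + (1/6)·(-21/5) + (1/3)·(-16/5) = -31/10.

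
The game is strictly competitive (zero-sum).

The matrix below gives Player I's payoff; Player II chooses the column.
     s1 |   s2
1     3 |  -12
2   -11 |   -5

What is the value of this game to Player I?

-7

Row minima are -12 and -11, so Player I's maximin is -11; column maxima are 3 and -5, so Player II's minimax is -5. These differ, so the equilibrium is in mixed strategies.
Let Player I play 1 with probability p. Player II is indifferent when 3p − 11(1−p) = −12p − 5(1−p), giving p = 2/7.
Let Player II play s1 with probability q. Player I is indifferent when 3q − 12(1−q) = −11q − 5(1−q), giving q = 1/3.
The value is 3·(1/3) + (-12)·(2/3) = -7.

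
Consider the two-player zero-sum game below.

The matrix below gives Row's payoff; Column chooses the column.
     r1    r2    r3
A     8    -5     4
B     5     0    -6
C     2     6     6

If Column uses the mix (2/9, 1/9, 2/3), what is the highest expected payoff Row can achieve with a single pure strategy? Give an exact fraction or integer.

46/9

A: (8)·(2/9) + (-5)·(1/9) + (4)·(2/3) = 35/9.
B: (5)·(2/9) + (0)·(1/9) + (-6)·(2/3) = -26/9.
C: (2)·(2/9) + (6)·(1/9) + (6)·(2/3) = 46/9.
The best pure response is C with expected payoff 46/9.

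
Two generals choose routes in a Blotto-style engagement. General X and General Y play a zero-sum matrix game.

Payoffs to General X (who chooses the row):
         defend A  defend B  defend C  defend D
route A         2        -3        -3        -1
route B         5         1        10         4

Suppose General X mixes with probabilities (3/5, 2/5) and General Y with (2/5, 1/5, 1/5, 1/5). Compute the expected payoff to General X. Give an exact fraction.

Against (2/5, 1/5, 1/5, 1/5), each row's expected payoff is route A: -3/5; route B: 5.
Taking the (3/5, 2/5)-weighted average: (3/5)·(-3/5) + (2/5)·(5) = 41/25.

41/25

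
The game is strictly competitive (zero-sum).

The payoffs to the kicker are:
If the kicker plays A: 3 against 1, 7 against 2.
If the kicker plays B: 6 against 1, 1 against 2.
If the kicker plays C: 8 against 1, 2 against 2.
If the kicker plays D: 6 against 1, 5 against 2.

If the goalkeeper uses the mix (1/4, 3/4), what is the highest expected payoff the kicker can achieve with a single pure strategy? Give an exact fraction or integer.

A: (3)·(1/4) + (7)·(3/4) = 6.
B: (6)·(1/4) + (1)·(3/4) = 9/4.
C: (8)·(1/4) + (2)·(3/4) = 7/2.
D: (6)·(1/4) + (5)·(3/4) = 21/4.
The best pure response is A with expected payoff 6.

6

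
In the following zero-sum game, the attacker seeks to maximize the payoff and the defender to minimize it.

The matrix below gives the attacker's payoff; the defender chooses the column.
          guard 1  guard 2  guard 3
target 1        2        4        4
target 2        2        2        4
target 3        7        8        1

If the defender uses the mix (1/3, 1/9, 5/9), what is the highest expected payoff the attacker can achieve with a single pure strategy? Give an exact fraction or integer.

target 1: (2)·(1/3) + (4)·(1/9) + (4)·(5/9) = 10/3.
target 2: (2)·(1/3) + (2)·(1/9) + (4)·(5/9) = 28/9.
target 3: (7)·(1/3) + (8)·(1/9) + (1)·(5/9) = 34/9.
The best pure response is target 3 with expected payoff 34/9.

34/9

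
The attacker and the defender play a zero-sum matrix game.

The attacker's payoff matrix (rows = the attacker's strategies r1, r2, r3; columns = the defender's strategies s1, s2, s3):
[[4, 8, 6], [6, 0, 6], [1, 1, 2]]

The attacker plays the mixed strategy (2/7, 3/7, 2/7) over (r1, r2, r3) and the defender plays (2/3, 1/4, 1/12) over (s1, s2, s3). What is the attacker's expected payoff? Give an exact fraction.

Against (2/3, 1/4, 1/12), each row's expected payoff is r1: 31/6; r2: 9/2; r3: 13/12.
Taking the (2/7, 3/7, 2/7)-weighted average: (2/7)·(31/6) + (3/7)·(9/2) + (2/7)·(13/12) = 26/7.

26/7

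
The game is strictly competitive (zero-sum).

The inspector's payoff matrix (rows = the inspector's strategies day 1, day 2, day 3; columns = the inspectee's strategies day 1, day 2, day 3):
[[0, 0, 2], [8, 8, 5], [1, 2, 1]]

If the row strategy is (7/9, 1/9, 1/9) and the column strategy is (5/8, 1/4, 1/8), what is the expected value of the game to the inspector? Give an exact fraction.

Against (5/8, 1/4, 1/8), each row's expected payoff is day 1: 1/4; day 2: 61/8; day 3: 5/4.
Taking the (7/9, 1/9, 1/9)-weighted average: (7/9)·(1/4) + (1/9)·(61/8) + (1/9)·(5/4) = 85/72.

85/72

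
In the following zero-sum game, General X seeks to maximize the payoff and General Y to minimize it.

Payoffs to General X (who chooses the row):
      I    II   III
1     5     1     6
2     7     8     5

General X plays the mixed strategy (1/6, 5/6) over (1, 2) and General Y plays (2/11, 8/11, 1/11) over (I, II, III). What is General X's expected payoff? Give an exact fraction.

439/66

Against (2/11, 8/11, 1/11), each row's expected payoff is 1: 24/11; 2: 83/11.
Taking the (1/6, 5/6)-weighted average: (1/6)·(24/11) + (5/6)·(83/11) = 439/66.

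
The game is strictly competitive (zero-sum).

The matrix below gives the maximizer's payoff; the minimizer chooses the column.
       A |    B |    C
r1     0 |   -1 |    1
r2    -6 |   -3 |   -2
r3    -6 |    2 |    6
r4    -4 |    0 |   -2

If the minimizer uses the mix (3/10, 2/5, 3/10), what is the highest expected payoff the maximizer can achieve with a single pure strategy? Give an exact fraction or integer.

r1: (0)·(3/10) + (-1)·(2/5) + (1)·(3/10) = -1/10.
r2: (-6)·(3/10) + (-3)·(2/5) + (-2)·(3/10) = -18/5.
r3: (-6)·(3/10) + (2)·(2/5) + (6)·(3/10) = 4/5.
r4: (-4)·(3/10) + (0)·(2/5) + (-2)·(3/10) = -9/5.
The best pure response is r3 with expected payoff 4/5.

4/5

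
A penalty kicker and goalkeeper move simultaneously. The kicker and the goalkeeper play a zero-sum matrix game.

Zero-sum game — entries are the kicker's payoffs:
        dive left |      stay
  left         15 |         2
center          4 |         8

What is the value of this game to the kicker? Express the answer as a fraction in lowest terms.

112/17

Row minima are 2 and 4, so the kicker's maximin is 4; column maxima are 15 and 8, so the goalkeeper's minimax is 8. These differ, so the equilibrium is in mixed strategies.
Let the kicker play left with probability p. The goalkeeper is indifferent when 15p + 4(1−p) = 2p + 8(1−p), giving p = 4/17.
Let the goalkeeper play dive left with probability q. The kicker is indifferent when 15q + 2(1−q) = 4q + 8(1−q), giving q = 6/17.
The value is 15·(6/17) + (2)·(11/17) = 112/17.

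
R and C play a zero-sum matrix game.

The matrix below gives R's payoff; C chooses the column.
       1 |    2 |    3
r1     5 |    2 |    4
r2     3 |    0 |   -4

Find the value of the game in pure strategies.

Row minima: 2, -4 → R's maximin is 2.
Column maxima: 5, 2, 4 → C's minimax is 2.
They coincide at (r1, 2), so the value is 2.

2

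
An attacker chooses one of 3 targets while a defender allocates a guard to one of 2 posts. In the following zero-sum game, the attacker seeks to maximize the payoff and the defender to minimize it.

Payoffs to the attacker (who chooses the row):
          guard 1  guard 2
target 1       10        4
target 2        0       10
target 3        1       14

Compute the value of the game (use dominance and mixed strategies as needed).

136/19

Row target 2 is strictly dominated by row target 3, so the attacker never plays it.
The remaining 2×2 game on (target 1, target 3) × (guard 1, guard 2) has no saddle point. Let the attacker play target 1 with probability p; indifference gives 10p + (1−p) = 4p + 14(1−p), so p = 13/19.
Similarly the defender's optimal q on guard 1 is 10/19, and the value is 10·(10/19) + (4)·(9/19) = 136/19.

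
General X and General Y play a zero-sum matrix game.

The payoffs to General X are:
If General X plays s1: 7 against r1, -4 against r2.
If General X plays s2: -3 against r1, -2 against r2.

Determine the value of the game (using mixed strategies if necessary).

-13/6

Row minima are -4 and -3, so General X's maximin is -3; column maxima are 7 and -2, so General Y's minimax is -2. These differ, so the equilibrium is in mixed strategies.
Let General X play s1 with probability p. General Y is indifferent when 7p − 3(1−p) = −4p − 2(1−p), giving p = 1/12.
Let General Y play r1 with probability q. General X is indifferent when 7q − 4(1−q) = −3q − 2(1−q), giving q = 1/6.
The value is 7·(1/6) + (-4)·(5/6) = -13/6.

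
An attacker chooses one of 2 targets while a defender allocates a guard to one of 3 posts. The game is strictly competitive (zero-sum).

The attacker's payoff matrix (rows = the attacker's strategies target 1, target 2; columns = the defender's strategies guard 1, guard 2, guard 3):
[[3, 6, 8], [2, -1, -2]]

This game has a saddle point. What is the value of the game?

Row minima: 3, -2 → the attacker's maximin is 3.
Column maxima: 3, 6, 8 → the defender's minimax is 3.
They coincide at (target 1, guard 1), so the value is 3.

3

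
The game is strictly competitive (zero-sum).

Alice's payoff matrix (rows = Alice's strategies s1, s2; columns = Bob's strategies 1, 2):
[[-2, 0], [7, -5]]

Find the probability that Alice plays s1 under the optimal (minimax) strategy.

Row minima are -2 and -5, so Alice's maximin is -2; column maxima are 7 and 0, so Bob's minimax is 0. These differ, so the equilibrium is in mixed strategies.
Let Alice play s1 with probability p. Bob is indifferent when −2p + 7(1−p) = −5(1−p), giving p = 6/7.

6/7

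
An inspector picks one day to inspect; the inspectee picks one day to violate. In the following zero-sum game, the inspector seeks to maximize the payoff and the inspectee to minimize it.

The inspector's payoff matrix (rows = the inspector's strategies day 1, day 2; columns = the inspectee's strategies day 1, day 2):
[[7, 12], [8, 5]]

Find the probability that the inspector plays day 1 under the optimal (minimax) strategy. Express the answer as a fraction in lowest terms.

Row minima are 7 and 5, so the inspector's maximin is 7; column maxima are 8 and 12, so the inspectee's minimax is 8. These differ, so the equilibrium is in mixed strategies.
Let the inspector play day 1 with probability p. The inspectee is indifferent when 7p + 8(1−p) = 12p + 5(1−p), giving p = 3/8.

3/8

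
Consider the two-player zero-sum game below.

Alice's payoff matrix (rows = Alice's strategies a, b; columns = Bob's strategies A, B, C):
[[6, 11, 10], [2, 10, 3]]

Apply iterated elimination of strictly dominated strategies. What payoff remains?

6

Row b is strictly dominated by row a (6>2, 11>10, 10>3); eliminate b.
Column C is strictly dominated by A for Bob (6<10); eliminate C.
Column B is strictly dominated by A for Bob (6<11); eliminate B.
Only (a, A) remains, with payoff 6.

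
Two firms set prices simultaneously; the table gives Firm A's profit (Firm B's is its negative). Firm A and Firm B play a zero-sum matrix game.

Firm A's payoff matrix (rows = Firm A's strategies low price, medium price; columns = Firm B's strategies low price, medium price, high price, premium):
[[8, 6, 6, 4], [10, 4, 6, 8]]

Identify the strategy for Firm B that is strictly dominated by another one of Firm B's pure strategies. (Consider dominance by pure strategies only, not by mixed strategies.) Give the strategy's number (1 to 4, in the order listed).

Firm B prefers columns that give Firm A less. Compare low price with medium price: 6 < 8, 4 < 10.
So medium price strictly dominates low price for Firm B; low price is strictly dominated.

1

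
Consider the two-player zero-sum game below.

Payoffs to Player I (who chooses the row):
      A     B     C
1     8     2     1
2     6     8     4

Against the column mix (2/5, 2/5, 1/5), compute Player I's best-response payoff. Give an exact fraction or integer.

32/5

1: (8)·(2/5) + (2)·(2/5) + (1)·(1/5) = 21/5.
2: (6)·(2/5) + (8)·(2/5) + (4)·(1/5) = 32/5.
The best pure response is 2 with expected payoff 32/5.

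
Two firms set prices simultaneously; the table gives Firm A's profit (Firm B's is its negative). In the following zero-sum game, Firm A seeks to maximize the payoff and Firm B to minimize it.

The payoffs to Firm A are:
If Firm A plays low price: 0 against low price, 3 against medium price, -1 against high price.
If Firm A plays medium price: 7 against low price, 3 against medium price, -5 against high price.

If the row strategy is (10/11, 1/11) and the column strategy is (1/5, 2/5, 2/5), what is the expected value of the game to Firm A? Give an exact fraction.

43/55

Against (1/5, 2/5, 2/5), each row's expected payoff is low price: 4/5; medium price: 3/5.
Taking the (10/11, 1/11)-weighted average: (10/11)·(4/5) + (1/11)·(3/5) = 43/55.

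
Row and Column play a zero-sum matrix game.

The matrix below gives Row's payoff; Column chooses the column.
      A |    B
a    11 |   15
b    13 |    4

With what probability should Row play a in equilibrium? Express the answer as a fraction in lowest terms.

9/13

Row minima are 11 and 4, so Row's maximin is 11; column maxima are 13 and 15, so Column's minimax is 13. These differ, so the equilibrium is in mixed strategies.
Let Row play a with probability p. Column is indifferent when 11p + 13(1−p) = 15p + 4(1−p), giving p = 9/13.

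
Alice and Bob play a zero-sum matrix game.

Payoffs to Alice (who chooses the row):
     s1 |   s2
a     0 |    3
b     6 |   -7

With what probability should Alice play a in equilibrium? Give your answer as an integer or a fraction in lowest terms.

13/16

Row minima are 0 and -7, so Alice's maximin is 0; column maxima are 6 and 3, so Bob's minimax is 3. These differ, so the equilibrium is in mixed strategies.
Let Alice play a with probability p. Bob is indifferent when 6(1−p) = 3p − 7(1−p), giving p = 13/16.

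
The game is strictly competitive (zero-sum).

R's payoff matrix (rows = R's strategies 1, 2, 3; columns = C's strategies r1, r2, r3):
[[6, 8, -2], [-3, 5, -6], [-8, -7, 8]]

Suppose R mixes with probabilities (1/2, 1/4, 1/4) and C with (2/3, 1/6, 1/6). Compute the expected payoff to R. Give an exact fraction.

Against (2/3, 1/6, 1/6), each row's expected payoff is 1: 5; 2: -13/6; 3: -31/6.
Taking the (1/2, 1/4, 1/4)-weighted average: (1/2)·(5) + (1/4)·(-13/6) + (1/4)·(-31/6) = 2/3.

2/3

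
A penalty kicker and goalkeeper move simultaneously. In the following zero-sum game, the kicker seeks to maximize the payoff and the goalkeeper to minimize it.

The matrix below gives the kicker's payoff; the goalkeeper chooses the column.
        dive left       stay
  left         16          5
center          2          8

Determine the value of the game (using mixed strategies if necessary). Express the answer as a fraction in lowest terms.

118/17

Row minima are 5 and 2, so the kicker's maximin is 5; column maxima are 16 and 8, so the goalkeeper's minimax is 8. These differ, so the equilibrium is in mixed strategies.
Let the kicker play left with probability p. The goalkeeper is indifferent when 16p + 2(1−p) = 5p + 8(1−p), giving p = 6/17.
Let the goalkeeper play dive left with probability q. The kicker is indifferent when 16q + 5(1−q) = 2q + 8(1−q), giving q = 3/17.
The value is 16·(3/17) + (5)·(14/17) = 118/17.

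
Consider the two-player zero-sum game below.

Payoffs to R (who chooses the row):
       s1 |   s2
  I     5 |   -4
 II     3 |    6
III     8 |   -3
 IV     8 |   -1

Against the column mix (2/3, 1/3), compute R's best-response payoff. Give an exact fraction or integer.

5

I: (5)·(2/3) + (-4)·(1/3) = 2.
II: (3)·(2/3) + (6)·(1/3) = 4.
III: (8)·(2/3) + (-3)·(1/3) = 13/3.
IV: (8)·(2/3) + (-1)·(1/3) = 5.
The best pure response is IV with expected payoff 5.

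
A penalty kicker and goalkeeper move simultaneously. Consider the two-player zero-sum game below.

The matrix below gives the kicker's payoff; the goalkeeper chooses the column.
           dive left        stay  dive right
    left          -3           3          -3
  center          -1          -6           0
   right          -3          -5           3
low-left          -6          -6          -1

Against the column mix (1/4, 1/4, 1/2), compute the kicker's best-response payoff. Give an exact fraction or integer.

-1/2

left: (-3)·(1/4) + (3)·(1/4) + (-3)·(1/2) = -3/2.
center: (-1)·(1/4) + (-6)·(1/4) + (0)·(1/2) = -7/4.
right: (-3)·(1/4) + (-5)·(1/4) + (3)·(1/2) = -1/2.
low-left: (-6)·(1/4) + (-6)·(1/4) + (-1)·(1/2) = -7/2.
The best pure response is right with expected payoff -1/2.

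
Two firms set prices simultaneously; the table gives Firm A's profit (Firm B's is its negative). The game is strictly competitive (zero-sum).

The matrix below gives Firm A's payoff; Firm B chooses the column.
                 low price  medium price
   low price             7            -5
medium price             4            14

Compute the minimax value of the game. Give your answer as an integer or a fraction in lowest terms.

59/11

Row minima are -5 and 4, so Firm A's maximin is 4; column maxima are 7 and 14, so Firm B's minimax is 7. These differ, so the equilibrium is in mixed strategies.
Let Firm A play low price with probability p. Firm B is indifferent when 7p + 4(1−p) = −5p + 14(1−p), giving p = 5/11.
Let Firm B play low price with probability q. Firm A is indifferent when 7q − 5(1−q) = 4q + 14(1−q), giving q = 19/22.
The value is 7·(19/22) + (-5)·(3/22) = 59/11.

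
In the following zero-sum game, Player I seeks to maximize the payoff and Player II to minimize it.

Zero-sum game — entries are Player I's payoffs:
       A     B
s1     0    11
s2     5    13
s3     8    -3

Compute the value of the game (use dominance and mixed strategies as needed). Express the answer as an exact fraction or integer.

119/19

Row s1 is strictly dominated by row s2, so Player I never plays it.
The remaining 2×2 game on (s2, s3) × (A, B) has no saddle point. Let Player I play s2 with probability p; indifference gives 5p + 8(1−p) = 13p − 3(1−p), so p = 11/19.
Similarly Player II's optimal q on A is 16/19, and the value is 5·(16/19) + (13)·(3/19) = 119/19.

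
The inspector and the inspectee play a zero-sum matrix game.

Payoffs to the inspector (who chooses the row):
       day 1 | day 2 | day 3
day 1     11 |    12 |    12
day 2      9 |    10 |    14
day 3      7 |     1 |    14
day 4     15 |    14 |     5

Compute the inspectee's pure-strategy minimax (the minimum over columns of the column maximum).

The worst case (largest entry) in each column is day 1: 15, day 2: 14, day 3: 14.
The best (smallest) of these is 14.

14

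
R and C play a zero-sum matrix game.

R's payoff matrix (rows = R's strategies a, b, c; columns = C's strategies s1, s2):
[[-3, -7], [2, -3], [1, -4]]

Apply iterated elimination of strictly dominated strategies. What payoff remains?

Row c is strictly dominated by row b (2>1, -3>-4); eliminate c.
Row a is strictly dominated by row b (2>-3, -3>-7); eliminate a.
Column s1 is strictly dominated by s2 for C (-3<2); eliminate s1.
Only (b, s2) remains, with payoff -3.

-3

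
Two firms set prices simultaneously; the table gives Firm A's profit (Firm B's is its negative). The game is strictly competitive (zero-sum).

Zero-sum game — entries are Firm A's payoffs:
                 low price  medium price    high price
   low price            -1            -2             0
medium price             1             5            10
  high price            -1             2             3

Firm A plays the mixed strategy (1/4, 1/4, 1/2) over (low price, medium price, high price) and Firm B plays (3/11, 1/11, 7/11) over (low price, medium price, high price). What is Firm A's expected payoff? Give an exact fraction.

113/44

Against (3/11, 1/11, 7/11), each row's expected payoff is low price: -5/11; medium price: 78/11; high price: 20/11.
Taking the (1/4, 1/4, 1/2)-weighted average: (1/4)·(-5/11) + (1/4)·(78/11) + (1/2)·(20/11) = 113/44.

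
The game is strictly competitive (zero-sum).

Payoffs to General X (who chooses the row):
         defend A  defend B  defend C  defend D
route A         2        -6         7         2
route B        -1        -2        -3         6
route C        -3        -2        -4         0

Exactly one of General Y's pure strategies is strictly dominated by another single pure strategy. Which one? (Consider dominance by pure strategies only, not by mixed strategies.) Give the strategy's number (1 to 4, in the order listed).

4

General Y prefers columns that give General X less. Compare defend D with defend B: -6 < 2, -2 < 6, -2 < 0.
So defend B strictly dominates defend D for General Y; defend D is strictly dominated.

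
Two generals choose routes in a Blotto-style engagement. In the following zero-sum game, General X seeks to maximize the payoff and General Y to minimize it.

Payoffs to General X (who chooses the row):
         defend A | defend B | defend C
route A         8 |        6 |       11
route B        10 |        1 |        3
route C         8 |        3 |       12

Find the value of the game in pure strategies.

6

Row minima: 6, 1, 3 → General X's maximin is 6.
Column maxima: 10, 6, 12 → General Y's minimax is 6.
They coincide at (route A, defend B), so the value is 6.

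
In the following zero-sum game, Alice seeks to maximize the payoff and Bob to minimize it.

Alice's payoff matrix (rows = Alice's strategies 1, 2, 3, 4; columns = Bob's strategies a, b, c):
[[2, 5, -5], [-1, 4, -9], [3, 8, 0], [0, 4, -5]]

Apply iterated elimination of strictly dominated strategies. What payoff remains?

Column b is strictly dominated by a for Bob (2<5, -1<4, 3<8, 0<4); eliminate b.
Row 2 is strictly dominated by row 1 (2>-1, -5>-9); eliminate 2.
Row 4 is strictly dominated by row 3 (3>0, 0>-5); eliminate 4.
Column a is strictly dominated by c for Bob (-5<2, 0<3); eliminate a.
Row 1 is strictly dominated by row 3 (0>-5); eliminate 1.
Only (3, c) remains, with payoff 0.

0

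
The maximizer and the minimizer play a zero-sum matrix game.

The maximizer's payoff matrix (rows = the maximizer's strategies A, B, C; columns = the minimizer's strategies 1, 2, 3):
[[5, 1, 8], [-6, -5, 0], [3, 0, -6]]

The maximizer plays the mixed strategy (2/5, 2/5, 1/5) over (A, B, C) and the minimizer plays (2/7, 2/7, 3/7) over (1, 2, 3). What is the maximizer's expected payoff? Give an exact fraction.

16/35

Against (2/7, 2/7, 3/7), each row's expected payoff is A: 36/7; B: -22/7; C: -12/7.
Taking the (2/5, 2/5, 1/5)-weighted average: (2/5)·(36/7) + (2/5)·(-22/7) + (1/5)·(-12/7) = 16/35.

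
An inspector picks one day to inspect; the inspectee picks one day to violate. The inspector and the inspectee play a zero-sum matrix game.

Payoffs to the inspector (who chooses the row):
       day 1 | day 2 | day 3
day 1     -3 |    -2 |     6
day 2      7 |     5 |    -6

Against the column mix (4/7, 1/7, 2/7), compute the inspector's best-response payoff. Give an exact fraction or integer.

day 1: (-3)·(4/7) + (-2)·(1/7) + (6)·(2/7) = -2/7.
day 2: (7)·(4/7) + (5)·(1/7) + (-6)·(2/7) = 3.
The best pure response is day 2 with expected payoff 3.

3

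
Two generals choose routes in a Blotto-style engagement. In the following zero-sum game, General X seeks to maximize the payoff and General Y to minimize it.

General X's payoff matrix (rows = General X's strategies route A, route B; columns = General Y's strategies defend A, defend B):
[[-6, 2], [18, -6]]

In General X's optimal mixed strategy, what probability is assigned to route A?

Row minima are -6 and -6, so General X's maximin is -6; column maxima are 18 and 2, so General Y's minimax is 2. These differ, so the equilibrium is in mixed strategies.
Let General X play route A with probability p. General Y is indifferent when −6p + 18(1−p) = 2p − 6(1−p), giving p = 3/4.

3/4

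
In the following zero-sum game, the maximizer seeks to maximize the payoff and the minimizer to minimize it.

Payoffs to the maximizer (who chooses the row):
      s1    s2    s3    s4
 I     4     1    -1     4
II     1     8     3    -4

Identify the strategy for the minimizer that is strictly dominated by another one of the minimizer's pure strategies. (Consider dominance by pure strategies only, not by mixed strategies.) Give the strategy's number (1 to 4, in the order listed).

The minimizer prefers columns that give the maximizer less. Compare s2 with s3: -1 < 1, 3 < 8.
So s3 strictly dominates s2 for the minimizer; s2 is strictly dominated.

2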